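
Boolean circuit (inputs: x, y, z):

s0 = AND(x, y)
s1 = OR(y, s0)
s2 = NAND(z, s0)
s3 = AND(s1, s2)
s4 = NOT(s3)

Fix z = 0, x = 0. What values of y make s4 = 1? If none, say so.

s4 = NOT(s3) must be 1, so s3 = 0.
Check with z = 0, x = 0 and y=0:
s0 = AND(x, y) = AND(0, 0) = 0
s1 = OR(y, s0) = OR(0, 0) = 0
s2 = NAND(z, s0) = NAND(0, 0) = 1
s3 = AND(s1, s2) = AND(0, 1) = 0
s4 = NOT(s3) = NOT 0 = 1
So s4 = 1.

y=0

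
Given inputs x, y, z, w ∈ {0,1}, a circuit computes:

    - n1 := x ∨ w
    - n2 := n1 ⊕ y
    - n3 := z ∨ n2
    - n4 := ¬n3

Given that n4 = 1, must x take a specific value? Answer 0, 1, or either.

either

Both values of x occur among assignments with n4 = 1:
  x=0: x=0, y=0, z=0, w=0
  x=1: x=1, y=1, z=0, w=0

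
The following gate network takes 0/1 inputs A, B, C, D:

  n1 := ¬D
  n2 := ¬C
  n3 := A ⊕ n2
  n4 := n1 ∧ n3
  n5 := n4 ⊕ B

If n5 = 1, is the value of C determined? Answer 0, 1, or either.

Both values of C occur among assignments with n5 = 1:
  C=0: A=0, B=0, C=0, D=0
  C=1: A=0, B=1, C=1, D=0

either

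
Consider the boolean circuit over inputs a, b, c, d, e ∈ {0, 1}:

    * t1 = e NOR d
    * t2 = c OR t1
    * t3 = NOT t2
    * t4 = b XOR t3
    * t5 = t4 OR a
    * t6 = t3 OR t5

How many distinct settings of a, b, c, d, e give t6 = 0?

5

t6 = t3 OR t5 must be 0, so both t3 = 0 and t5 = 0.
t3 = NOT t2 must be 0, so t2 = 1.
Enumerating the 32 input combinations, 5 give t6 = 0 and 27 give t6 = 1.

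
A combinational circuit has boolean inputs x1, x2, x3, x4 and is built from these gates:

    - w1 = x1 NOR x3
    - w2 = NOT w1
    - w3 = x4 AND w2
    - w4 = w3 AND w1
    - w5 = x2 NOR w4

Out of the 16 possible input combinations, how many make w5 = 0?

w5 = x2 NOR w4 must be 0, so at least one of x2, w4 is 1.
Enumerating the 16 input combinations, 8 give w5 = 0 and 8 give w5 = 1.

8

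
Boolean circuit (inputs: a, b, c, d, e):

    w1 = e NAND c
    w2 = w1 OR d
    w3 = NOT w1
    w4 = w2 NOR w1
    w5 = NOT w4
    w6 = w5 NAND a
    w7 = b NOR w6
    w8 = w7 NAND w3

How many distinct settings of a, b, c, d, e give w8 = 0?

1

w8 = w7 NAND w3 must be 0, so both w7 = 1 and w3 = 1.
w7 = b NOR w6 must be 1, so both b = 0 and w6 = 0.
Satisfying assignments:
  a=1, b=0, c=1, d=1, e=1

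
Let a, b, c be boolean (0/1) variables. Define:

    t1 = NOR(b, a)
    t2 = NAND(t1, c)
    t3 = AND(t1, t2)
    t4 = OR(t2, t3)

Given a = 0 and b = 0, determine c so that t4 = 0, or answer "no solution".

t4 = OR(t2, t3) must be 0, so both t2 = 0 and t3 = 0.
t2 = NAND(t1, c) must be 0, so both t1 = 1 and c = 1.
Check with a = 0 and b = 0 and c=1:
t1 = NOR(b, a) = NOR(0, 0) = 1
t2 = NAND(t1, c) = NAND(1, 1) = 0
t3 = AND(t1, t2) = AND(1, 0) = 0
t4 = OR(t2, t3) = OR(0, 0) = 0
So t4 = 0.

c=1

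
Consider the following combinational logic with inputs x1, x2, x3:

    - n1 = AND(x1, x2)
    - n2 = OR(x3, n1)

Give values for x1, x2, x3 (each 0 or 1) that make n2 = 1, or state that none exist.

n2 = OR(x3, n1) must be 1, so at least one of x3, n1 is 1.
Check with x1=0, x2=0, x3=1:
n1 = AND(x1, x2) = AND(0, 0) = 0
n2 = OR(x3, n1) = OR(1, 0) = 1
So n2 = 1 as required.

x1=0, x2=0, x3=1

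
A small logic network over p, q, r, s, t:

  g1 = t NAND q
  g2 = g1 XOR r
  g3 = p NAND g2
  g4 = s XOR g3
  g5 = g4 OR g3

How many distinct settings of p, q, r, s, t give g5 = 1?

28

g5 = g4 OR g3 must be 1, so at least one of g4, g3 is 1.
Enumerating the 32 input combinations, 28 give g5 = 1 and 4 give g5 = 0.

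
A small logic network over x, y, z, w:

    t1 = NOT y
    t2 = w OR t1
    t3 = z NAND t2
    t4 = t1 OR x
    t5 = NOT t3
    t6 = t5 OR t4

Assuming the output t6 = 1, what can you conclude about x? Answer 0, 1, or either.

either

Both values of x occur among assignments with t6 = 1:
  x=0: x=0, y=0, z=0, w=0
  x=1: x=1, y=0, z=0, w=0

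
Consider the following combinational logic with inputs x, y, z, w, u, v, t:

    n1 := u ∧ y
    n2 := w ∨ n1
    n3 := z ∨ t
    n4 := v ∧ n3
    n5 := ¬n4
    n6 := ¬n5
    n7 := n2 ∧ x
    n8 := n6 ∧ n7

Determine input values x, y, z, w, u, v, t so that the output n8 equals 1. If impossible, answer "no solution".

n8 = n6 ∧ n7 must be 1, so both n6 = 1 and n7 = 1.
n6 = ¬n5 must be 1, so n5 = 0.
Check with x=1 y=1 z=0 w=1 u=0 v=1 t=1:
n1 = u ∧ y = 0 ∧ 1 = 0
n2 = w ∨ n1 = 1 ∨ 0 = 1
n3 = z ∨ t = 0 ∨ 1 = 1
n4 = v ∧ n3 = 1 ∧ 1 = 1
n5 = ¬n4 = ¬1 = 0
n6 = ¬n5 = ¬0 = 1
n7 = n2 ∧ x = 1 ∧ 1 = 1
n8 = n6 ∧ n7 = 1 ∧ 1 = 1
So n8 = 1 as required.

x=1 y=1 z=0 w=1 u=0 v=1 t=1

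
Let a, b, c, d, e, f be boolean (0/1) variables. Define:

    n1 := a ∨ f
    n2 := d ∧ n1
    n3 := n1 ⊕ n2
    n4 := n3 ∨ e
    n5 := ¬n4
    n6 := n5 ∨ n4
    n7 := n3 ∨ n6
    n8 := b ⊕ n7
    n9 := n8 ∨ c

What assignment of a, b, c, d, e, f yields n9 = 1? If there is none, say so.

a=0 b=0 c=0 d=1 e=1 f=0

n9 = n8 ∨ c must be 1, so at least one of n8, c is 1.
Check with a=0 b=0 c=0 d=1 e=1 f=0:
n1 = a ∨ f = 0 ∨ 0 = 0
n2 = d ∧ n1 = 1 ∧ 0 = 0
n3 = n1 ⊕ n2 = 0 ⊕ 0 = 0
n4 = n3 ∨ e = 0 ∨ 1 = 1
n5 = ¬n4 = ¬1 = 0
n6 = n5 ∨ n4 = 0 ∨ 1 = 1
n7 = n3 ∨ n6 = 0 ∨ 1 = 1
n8 = b ⊕ n7 = 0 ⊕ 1 = 1
n9 = n8 ∨ c = 1 ∨ 0 = 1
So n9 = 1 as required.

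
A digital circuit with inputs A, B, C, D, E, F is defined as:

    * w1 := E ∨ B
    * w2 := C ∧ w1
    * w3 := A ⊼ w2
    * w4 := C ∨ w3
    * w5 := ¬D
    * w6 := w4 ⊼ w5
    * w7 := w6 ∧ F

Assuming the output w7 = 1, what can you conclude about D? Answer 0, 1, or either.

1

w7 = w6 ∧ F must be 1, so both w6 = 1 and F = 1.
Every assignment with w7 = 1 has D = 1; there are 16 such assignment(s).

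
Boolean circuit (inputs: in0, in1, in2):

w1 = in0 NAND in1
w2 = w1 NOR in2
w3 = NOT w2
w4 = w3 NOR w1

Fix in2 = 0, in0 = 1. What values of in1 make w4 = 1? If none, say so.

in1=1

w4 = w3 NOR w1 must be 1, so both w3 = 0 and w1 = 0.
w3 = NOT w2 must be 0, so w2 = 1.
Check with in2 = 0, in0 = 1 and in1=1:
w1 = in0 NAND in1 = 1 NAND 1 = 0
w2 = w1 NOR in2 = 0 NOR 0 = 1
w3 = NOT w2 = NOT 1 = 0
w4 = w3 NOR w1 = 0 NOR 0 = 1
So w4 = 1.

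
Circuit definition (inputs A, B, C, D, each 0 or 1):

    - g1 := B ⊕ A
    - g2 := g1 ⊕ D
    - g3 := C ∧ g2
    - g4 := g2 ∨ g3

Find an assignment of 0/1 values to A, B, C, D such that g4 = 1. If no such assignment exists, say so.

g4 = g2 ∨ g3 must be 1, so at least one of g2, g3 is 1.
Check with A=0, B=0, C=1, D=1:
g1 = B ⊕ A = 0 ⊕ 0 = 0
g2 = g1 ⊕ D = 0 ⊕ 1 = 1
g3 = C ∧ g2 = 1 ∧ 1 = 1
g4 = g2 ∨ g3 = 1 ∨ 1 = 1
So g4 = 1 as required.

A=0, B=0, C=1, D=1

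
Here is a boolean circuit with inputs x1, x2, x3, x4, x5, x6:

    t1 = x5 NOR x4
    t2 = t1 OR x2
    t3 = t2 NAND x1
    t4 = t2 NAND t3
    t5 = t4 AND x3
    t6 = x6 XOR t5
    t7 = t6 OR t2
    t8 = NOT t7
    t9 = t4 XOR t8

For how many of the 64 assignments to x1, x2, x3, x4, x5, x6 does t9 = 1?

32

t9 = t4 XOR t8 must be 1, so t4 and t8 differ.
Enumerating the 64 input combinations, 32 give t9 = 1 and 32 give t9 = 0.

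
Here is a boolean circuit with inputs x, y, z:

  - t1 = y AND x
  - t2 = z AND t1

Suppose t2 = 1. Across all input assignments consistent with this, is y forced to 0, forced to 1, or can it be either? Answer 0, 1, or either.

1

t2 = z AND t1 must be 1, so both z = 1 and t1 = 1.
Every assignment with t2 = 1 has y = 1; there are 1 such assignment(s).
  x=1, y=1, z=1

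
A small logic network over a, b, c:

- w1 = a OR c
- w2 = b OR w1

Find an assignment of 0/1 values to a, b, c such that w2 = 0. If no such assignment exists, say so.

Check with a=0, b=0, c=0:
w1 = a OR c = 0 OR 0 = 0
w2 = b OR w1 = 0 OR 0 = 0
So w2 = 0 as required.

a=0, b=0, c=0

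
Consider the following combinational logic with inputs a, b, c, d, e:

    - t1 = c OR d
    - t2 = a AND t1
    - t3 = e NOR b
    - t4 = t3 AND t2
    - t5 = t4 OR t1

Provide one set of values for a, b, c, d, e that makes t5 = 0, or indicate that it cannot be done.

a=0, b=0, c=0, d=0, e=1

t5 = t4 OR t1 must be 0, so both t4 = 0 and t1 = 0.
t4 = t3 AND t2 must be 0, so at least one of t3, t2 is 0.
Check with a=0, b=0, c=0, d=0, e=1:
t1 = c OR d = 0 OR 0 = 0
t2 = a AND t1 = 0 AND 0 = 0
t3 = e NOR b = 1 NOR 0 = 0
t4 = t3 AND t2 = 0 AND 0 = 0
t5 = t4 OR t1 = 0 OR 0 = 0
So t5 = 0 as required.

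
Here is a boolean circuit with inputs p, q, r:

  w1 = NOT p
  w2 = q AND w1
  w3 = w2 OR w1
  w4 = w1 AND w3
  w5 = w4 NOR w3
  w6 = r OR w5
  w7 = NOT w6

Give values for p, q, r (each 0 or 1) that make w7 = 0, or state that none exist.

p=0 q=1 r=1

w7 = NOT w6 must be 0, so w6 = 1.
w6 = r OR w5 must be 1, so at least one of r, w5 is 1.
Check with p=0 q=1 r=1:
w1 = NOT p = NOT 0 = 1
w2 = q AND w1 = 1 AND 1 = 1
w3 = w2 OR w1 = 1 OR 1 = 1
w4 = w1 AND w3 = 1 AND 1 = 1
w5 = w4 NOR w3 = 1 NOR 1 = 0
w6 = r OR w5 = 1 OR 0 = 1
w7 = NOT w6 = NOT 1 = 0
So w7 = 0 as required.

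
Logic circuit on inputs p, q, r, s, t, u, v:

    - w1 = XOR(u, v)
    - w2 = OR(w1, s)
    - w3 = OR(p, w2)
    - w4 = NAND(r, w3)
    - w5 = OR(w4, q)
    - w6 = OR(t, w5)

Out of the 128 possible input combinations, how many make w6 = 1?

114

w6 = OR(t, w5) must be 1, so at least one of t, w5 is 1.
Enumerating the 128 input combinations, 114 give w6 = 1 and 14 give w6 = 0.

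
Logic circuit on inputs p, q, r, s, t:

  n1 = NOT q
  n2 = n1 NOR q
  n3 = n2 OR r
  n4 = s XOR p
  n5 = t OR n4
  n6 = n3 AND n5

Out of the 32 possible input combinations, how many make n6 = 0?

n6 = n3 AND n5 must be 0, so at least one of n3, n5 is 0.
Enumerating the 32 input combinations, 20 give n6 = 0 and 12 give n6 = 1.

20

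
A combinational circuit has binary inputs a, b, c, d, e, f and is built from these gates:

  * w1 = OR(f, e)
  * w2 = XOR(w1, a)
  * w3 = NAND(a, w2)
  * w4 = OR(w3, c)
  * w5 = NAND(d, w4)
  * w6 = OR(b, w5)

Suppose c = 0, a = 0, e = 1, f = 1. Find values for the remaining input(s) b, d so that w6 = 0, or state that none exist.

Check with c = 0, a = 0, e = 1, f = 1 and b=0, d=1:
w1 = OR(f, e) = OR(1, 1) = 1
w2 = XOR(w1, a) = XOR(1, 0) = 1
w3 = NAND(a, w2) = NAND(0, 1) = 1
w4 = OR(w3, c) = OR(1, 0) = 1
w5 = NAND(d, w4) = NAND(1, 1) = 0
w6 = OR(b, w5) = OR(0, 0) = 0
So w6 = 0.

b=0, d=1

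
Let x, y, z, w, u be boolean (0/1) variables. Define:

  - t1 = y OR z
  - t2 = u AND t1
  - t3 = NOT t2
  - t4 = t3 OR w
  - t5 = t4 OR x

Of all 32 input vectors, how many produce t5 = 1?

t5 = t4 OR x must be 1, so at least one of t4, x is 1.
Enumerating the 32 input combinations, 29 give t5 = 1 and 3 give t5 = 0.

29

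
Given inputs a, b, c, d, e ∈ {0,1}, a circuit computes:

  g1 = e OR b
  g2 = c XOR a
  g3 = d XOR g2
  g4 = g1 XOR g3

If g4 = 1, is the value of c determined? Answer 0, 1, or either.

Both values of c occur among assignments with g4 = 1:
  c=0: a=0, b=0, c=0, d=0, e=1
  c=1: a=0, b=0, c=1, d=0, e=0

either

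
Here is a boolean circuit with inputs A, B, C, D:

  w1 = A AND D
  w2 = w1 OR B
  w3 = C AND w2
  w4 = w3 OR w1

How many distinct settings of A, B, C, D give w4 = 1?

7

w4 = w3 OR w1 must be 1, so at least one of w3, w1 is 1.
Enumerating the 16 input combinations, 7 give w4 = 1 and 9 give w4 = 0.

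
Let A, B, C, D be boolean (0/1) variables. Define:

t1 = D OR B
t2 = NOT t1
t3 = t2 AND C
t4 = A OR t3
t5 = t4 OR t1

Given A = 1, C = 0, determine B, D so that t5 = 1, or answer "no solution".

Check with A = 1, C = 0 and B=1, D=0:
t1 = D OR B = 0 OR 1 = 1
t2 = NOT t1 = NOT 1 = 0
t3 = t2 AND C = 0 AND 0 = 0
t4 = A OR t3 = 1 OR 0 = 1
t5 = t4 OR t1 = 1 OR 1 = 1
So t5 = 1.

B=1 D=0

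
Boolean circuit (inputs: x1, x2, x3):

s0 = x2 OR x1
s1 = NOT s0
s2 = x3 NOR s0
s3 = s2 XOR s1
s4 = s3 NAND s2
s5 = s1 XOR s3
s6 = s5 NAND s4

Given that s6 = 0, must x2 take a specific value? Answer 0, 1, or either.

0

s6 = s5 NAND s4 must be 0, so both s5 = 1 and s4 = 1.
s5 = s1 XOR s3 must be 1, so s1 and s3 differ.
Every assignment with s6 = 0 has x2 = 0; there are 1 such assignment(s).
  x1=0, x2=0, x3=0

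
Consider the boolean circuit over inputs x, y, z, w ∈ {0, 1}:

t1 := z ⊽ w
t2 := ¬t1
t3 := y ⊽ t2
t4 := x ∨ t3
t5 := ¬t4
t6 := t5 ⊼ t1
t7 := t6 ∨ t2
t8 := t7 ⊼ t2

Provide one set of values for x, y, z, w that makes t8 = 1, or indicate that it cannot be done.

x=1, y=0, z=0, w=0

Check with x=1, y=0, z=0, w=0:
t1 = z ⊽ w = 0 ⊽ 0 = 1
t2 = ¬t1 = ¬1 = 0
t3 = y ⊽ t2 = 0 ⊽ 0 = 1
t4 = x ∨ t3 = 1 ∨ 1 = 1
t5 = ¬t4 = ¬1 = 0
t6 = t5 ⊼ t1 = 0 ⊼ 1 = 1
t7 = t6 ∨ t2 = 1 ∨ 0 = 1
t8 = t7 ⊼ t2 = 1 ⊼ 0 = 1
So t8 = 1 as required.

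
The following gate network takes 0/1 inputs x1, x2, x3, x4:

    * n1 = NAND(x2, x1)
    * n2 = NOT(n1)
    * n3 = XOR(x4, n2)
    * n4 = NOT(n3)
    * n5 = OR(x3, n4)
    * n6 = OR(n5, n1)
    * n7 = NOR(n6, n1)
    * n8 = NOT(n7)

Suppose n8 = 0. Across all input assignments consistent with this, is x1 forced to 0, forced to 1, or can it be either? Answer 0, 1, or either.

n8 = NOT(n7) must be 0, so n7 = 1.
n7 = NOR(n6, n1) must be 1, so both n6 = 0 and n1 = 0.
n6 = OR(n5, n1) must be 0, so both n5 = 0 and n1 = 0.
Every assignment with n8 = 0 has x1 = 1; there are 1 such assignment(s).
  x1=1, x2=1, x3=0, x4=0

1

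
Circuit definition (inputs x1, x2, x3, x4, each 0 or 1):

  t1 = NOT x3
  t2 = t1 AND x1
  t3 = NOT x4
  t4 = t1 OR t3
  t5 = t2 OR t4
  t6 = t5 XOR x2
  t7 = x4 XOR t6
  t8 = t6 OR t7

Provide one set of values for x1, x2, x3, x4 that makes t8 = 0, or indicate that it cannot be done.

x1=0, x2=1, x3=0, x4=0

Check with x1=0, x2=1, x3=0, x4=0:
t1 = NOT x3 = NOT 0 = 1
t2 = t1 AND x1 = 1 AND 0 = 0
t3 = NOT x4 = NOT 0 = 1
t4 = t1 OR t3 = 1 OR 1 = 1
t5 = t2 OR t4 = 0 OR 1 = 1
t6 = t5 XOR x2 = 1 XOR 1 = 0
t7 = x4 XOR t6 = 0 XOR 0 = 0
t8 = t6 OR t7 = 0 OR 0 = 0
So t8 = 0 as required.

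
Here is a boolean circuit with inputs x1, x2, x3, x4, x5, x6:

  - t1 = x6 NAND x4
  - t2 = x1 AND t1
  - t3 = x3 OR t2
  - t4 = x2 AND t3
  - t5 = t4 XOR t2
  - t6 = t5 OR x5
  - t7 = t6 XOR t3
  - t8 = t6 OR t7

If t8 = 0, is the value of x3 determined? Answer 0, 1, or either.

t8 = t6 OR t7 must be 0, so both t6 = 0 and t7 = 0.
t6 = t5 OR x5 must be 0, so both t5 = 0 and x5 = 0.
Every assignment with t8 = 0 has x3 = 0; there are 10 such assignment(s).

0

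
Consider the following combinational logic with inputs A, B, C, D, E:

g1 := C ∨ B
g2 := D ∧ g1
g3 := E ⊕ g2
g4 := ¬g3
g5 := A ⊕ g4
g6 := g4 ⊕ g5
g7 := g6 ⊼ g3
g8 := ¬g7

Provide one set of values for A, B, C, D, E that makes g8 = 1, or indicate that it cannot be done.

g8 = ¬g7 must be 1, so g7 = 0.
g7 = g6 ⊼ g3 must be 0, so both g6 = 1 and g3 = 1.
Check with A=1, B=1, C=1, D=1, E=0:
g1 = C ∨ B = 1 ∨ 1 = 1
g2 = D ∧ g1 = 1 ∧ 1 = 1
g3 = E ⊕ g2 = 0 ⊕ 1 = 1
g4 = ¬g3 = ¬1 = 0
g5 = A ⊕ g4 = 1 ⊕ 0 = 1
g6 = g4 ⊕ g5 = 0 ⊕ 1 = 1
g7 = g6 ⊼ g3 = 1 ⊼ 1 = 0
g8 = ¬g7 = ¬0 = 1
So g8 = 1 as required.

A=1, B=1, C=1, D=1, E=0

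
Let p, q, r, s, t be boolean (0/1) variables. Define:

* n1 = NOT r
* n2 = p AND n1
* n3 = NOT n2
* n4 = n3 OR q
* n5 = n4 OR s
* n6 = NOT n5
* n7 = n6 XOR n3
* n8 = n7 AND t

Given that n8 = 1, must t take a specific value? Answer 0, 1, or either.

n8 = n7 AND t must be 1, so both n7 = 1 and t = 1.
Every assignment with n8 = 1 has t = 1; there are 13 such assignment(s).

1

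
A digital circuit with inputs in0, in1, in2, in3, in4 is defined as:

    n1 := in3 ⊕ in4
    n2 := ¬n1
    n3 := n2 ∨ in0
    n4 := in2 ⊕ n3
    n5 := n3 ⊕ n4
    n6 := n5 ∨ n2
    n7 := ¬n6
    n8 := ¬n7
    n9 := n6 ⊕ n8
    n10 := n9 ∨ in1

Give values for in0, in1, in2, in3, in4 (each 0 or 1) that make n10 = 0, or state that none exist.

n10 = n9 ∨ in1 must be 0, so both n9 = 0 and in1 = 0.
n9 = n6 ⊕ n8 must be 0, so n6 and n8 are equal.
Check with in0=0, in1=0, in2=0, in3=0, in4=1:
n1 = in3 ⊕ in4 = 0 ⊕ 1 = 1
n2 = ¬n1 = ¬1 = 0
n3 = n2 ∨ in0 = 0 ∨ 0 = 0
n4 = in2 ⊕ n3 = 0 ⊕ 0 = 0
n5 = n3 ⊕ n4 = 0 ⊕ 0 = 0
n6 = n5 ∨ n2 = 0 ∨ 0 = 0
n7 = ¬n6 = ¬0 = 1
n8 = ¬n7 = ¬1 = 0
n9 = n6 ⊕ n8 = 0 ⊕ 0 = 0
n10 = n9 ∨ in1 = 0 ∨ 0 = 0
So n10 = 0 as required.

in0=0, in1=0, in2=0, in3=0, in4=1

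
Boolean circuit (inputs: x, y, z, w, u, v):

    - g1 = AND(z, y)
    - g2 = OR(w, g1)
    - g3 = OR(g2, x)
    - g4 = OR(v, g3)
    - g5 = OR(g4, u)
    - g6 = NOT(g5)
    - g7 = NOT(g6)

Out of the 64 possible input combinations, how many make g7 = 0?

g7 = NOT(g6) must be 0, so g6 = 1.
g6 = NOT(g5) must be 1, so g5 = 0.
g5 = OR(g4, u) must be 0, so both g4 = 0 and u = 0.
Enumerating the 64 input combinations, 3 give g7 = 0 and 61 give g7 = 1.

3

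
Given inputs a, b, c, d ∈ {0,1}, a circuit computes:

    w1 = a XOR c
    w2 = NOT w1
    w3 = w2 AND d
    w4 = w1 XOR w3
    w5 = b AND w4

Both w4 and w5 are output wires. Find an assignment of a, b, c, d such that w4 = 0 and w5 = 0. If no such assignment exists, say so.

a=0, b=1, c=0, d=0

Check with a=0, b=1, c=0, d=0:
w1 = a XOR c = 0 XOR 0 = 0
w2 = NOT w1 = NOT 0 = 1
w3 = w2 AND d = 1 AND 0 = 0
w4 = w1 XOR w3 = 0 XOR 0 = 0
w5 = b AND w4 = 1 AND 0 = 0
So w4 = 0 and w5 = 0.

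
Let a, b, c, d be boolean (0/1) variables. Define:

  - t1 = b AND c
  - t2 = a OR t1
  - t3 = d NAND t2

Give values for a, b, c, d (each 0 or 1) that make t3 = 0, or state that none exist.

a=0, b=1, c=1, d=1

t3 = d NAND t2 must be 0, so both d = 1 and t2 = 1.
t2 = a OR t1 must be 1, so at least one of a, t1 is 1.
Check with a=0, b=1, c=1, d=1:
t1 = b AND c = 1 AND 1 = 1
t2 = a OR t1 = 0 OR 1 = 1
t3 = d NAND t2 = 1 NAND 1 = 0
So t3 = 0 as required.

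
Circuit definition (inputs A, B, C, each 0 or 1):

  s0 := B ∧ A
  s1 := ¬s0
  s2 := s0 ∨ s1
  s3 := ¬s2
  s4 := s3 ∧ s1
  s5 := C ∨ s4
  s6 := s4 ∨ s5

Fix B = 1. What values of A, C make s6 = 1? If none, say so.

s6 = s4 ∨ s5 must be 1, so at least one of s4, s5 is 1.
Check with B = 1 and A=0, C=1:
s0 = B ∧ A = 1 ∧ 0 = 0
s1 = ¬s0 = ¬0 = 1
s2 = s0 ∨ s1 = 0 ∨ 1 = 1
s3 = ¬s2 = ¬1 = 0
s4 = s3 ∧ s1 = 0 ∧ 1 = 0
s5 = C ∨ s4 = 1 ∨ 0 = 1
s6 = s4 ∨ s5 = 0 ∨ 1 = 1
So s6 = 1.

A=0 C=1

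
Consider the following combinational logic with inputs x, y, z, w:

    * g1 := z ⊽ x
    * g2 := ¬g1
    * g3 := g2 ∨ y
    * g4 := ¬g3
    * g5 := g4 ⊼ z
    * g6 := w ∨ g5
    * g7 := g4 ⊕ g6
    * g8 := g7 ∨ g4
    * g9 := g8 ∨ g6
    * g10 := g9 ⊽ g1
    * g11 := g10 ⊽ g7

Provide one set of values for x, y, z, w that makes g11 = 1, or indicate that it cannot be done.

g11 = g10 ⊽ g7 must be 1, so both g10 = 0 and g7 = 0.
g10 = g9 ⊽ g1 must be 0, so at least one of g9, g1 is 1.
g7 = g4 ⊕ g6 must be 0, so g4 and g6 are equal.
Check with x=0 y=0 z=0 w=1:
g1 = z ⊽ x = 0 ⊽ 0 = 1
g2 = ¬g1 = ¬1 = 0
g3 = g2 ∨ y = 0 ∨ 0 = 0
g4 = ¬g3 = ¬0 = 1
g5 = g4 ⊼ z = 1 ⊼ 0 = 1
g6 = w ∨ g5 = 1 ∨ 1 = 1
g7 = g4 ⊕ g6 = 1 ⊕ 1 = 0
g8 = g7 ∨ g4 = 0 ∨ 1 = 1
g9 = g8 ∨ g6 = 1 ∨ 1 = 1
g10 = g9 ⊽ g1 = 1 ⊽ 1 = 0
g11 = g10 ⊽ g7 = 0 ⊽ 0 = 1
So g11 = 1 as required.

x=0 y=0 z=0 w=1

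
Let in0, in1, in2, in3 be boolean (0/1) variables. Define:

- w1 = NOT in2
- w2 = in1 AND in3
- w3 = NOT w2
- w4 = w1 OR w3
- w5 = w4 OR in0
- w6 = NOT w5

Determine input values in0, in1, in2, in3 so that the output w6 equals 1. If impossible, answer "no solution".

in0=0, in1=1, in2=1, in3=1

w6 = NOT w5 must be 1, so w5 = 0.
w5 = w4 OR in0 must be 0, so both w4 = 0 and in0 = 0.
w4 = w1 OR w3 must be 0, so both w1 = 0 and w3 = 0.
Check with in0=0, in1=1, in2=1, in3=1:
w1 = NOT in2 = NOT 1 = 0
w2 = in1 AND in3 = 1 AND 1 = 1
w3 = NOT w2 = NOT 1 = 0
w4 = w1 OR w3 = 0 OR 0 = 0
w5 = w4 OR in0 = 0 OR 0 = 0
w6 = NOT w5 = NOT 0 = 1
So w6 = 1 as required.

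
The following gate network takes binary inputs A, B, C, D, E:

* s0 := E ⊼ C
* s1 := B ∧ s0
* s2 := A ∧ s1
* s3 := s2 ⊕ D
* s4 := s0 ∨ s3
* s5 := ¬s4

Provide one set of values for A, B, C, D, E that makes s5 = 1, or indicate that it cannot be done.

s5 = ¬s4 must be 1, so s4 = 0.
s4 = s0 ∨ s3 must be 0, so both s0 = 0 and s3 = 0.
Check with A=1 B=0 C=1 D=0 E=1:
s0 = E ⊼ C = 1 ⊼ 1 = 0
s1 = B ∧ s0 = 0 ∧ 0 = 0
s2 = A ∧ s1 = 1 ∧ 0 = 0
s3 = s2 ⊕ D = 0 ⊕ 0 = 0
s4 = s0 ∨ s3 = 0 ∨ 0 = 0
s5 = ¬s4 = ¬0 = 1
So s5 = 1 as required.

A=1 B=0 C=1 D=0 E=1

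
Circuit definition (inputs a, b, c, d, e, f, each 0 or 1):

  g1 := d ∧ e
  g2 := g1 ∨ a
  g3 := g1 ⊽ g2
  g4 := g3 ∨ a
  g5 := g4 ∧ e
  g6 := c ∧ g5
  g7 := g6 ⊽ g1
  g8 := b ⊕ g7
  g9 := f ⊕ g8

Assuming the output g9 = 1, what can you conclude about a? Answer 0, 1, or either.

Both values of a occur among assignments with g9 = 1:
  a=0: a=0, b=0, c=0, d=0, e=0, f=0
  a=1: a=1, b=0, c=0, d=0, e=0, f=0

either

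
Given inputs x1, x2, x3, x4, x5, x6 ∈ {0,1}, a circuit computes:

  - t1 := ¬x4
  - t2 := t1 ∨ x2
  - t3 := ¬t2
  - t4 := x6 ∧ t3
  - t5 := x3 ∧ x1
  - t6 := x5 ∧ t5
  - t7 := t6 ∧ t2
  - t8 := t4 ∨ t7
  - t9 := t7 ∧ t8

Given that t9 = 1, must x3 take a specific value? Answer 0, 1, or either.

t9 = t7 ∧ t8 must be 1, so both t7 = 1 and t8 = 1.
t7 = t6 ∧ t2 must be 1, so both t6 = 1 and t2 = 1.
t8 = t4 ∨ t7 must be 1, so at least one of t4, t7 is 1.
Every assignment with t9 = 1 has x3 = 1; there are 6 such assignment(s).

1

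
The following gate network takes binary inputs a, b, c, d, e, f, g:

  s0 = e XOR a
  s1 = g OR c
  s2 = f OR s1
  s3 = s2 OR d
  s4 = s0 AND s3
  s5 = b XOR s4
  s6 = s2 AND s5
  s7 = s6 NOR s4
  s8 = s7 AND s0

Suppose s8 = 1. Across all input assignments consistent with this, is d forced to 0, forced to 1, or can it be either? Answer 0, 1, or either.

0

s8 = s7 AND s0 must be 1, so both s7 = 1 and s0 = 1.
Every assignment with s8 = 1 has d = 0; there are 4 such assignment(s).
  a=0, b=0, c=0, d=0, e=1, f=0, g=0
  a=0, b=1, c=0, d=0, e=1, f=0, g=0
  a=1, b=0, c=0, d=0, e=0, f=0, g=0
  a=1, b=1, c=0, d=0, e=0, f=0, g=0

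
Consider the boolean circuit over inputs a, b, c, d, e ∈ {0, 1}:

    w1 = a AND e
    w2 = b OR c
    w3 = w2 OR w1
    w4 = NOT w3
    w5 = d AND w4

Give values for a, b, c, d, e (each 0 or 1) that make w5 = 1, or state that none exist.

a=0, b=0, c=0, d=1, e=1

Check with a=0, b=0, c=0, d=1, e=1:
w1 = a AND e = 0 AND 1 = 0
w2 = b OR c = 0 OR 0 = 0
w3 = w2 OR w1 = 0 OR 0 = 0
w4 = NOT w3 = NOT 0 = 1
w5 = d AND w4 = 1 AND 1 = 1
So w5 = 1 as required.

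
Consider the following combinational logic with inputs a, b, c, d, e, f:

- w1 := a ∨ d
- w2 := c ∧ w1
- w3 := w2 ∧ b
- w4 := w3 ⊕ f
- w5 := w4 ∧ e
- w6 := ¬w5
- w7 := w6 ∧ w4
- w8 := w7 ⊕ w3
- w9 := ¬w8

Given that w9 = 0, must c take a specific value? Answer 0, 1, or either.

Both values of c occur among assignments with w9 = 0:
  c=0: a=0, b=0, c=0, d=0, e=0, f=1
  c=1: a=0, b=0, c=1, d=0, e=0, f=1

either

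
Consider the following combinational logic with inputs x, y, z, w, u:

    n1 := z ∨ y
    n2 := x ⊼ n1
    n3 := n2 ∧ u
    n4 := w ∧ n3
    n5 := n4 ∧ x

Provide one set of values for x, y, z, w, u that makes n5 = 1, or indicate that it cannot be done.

Check with x=1, y=0, z=0, w=1, u=1:
n1 = z ∨ y = 0 ∨ 0 = 0
n2 = x ⊼ n1 = 1 ⊼ 0 = 1
n3 = n2 ∧ u = 1 ∧ 1 = 1
n4 = w ∧ n3 = 1 ∧ 1 = 1
n5 = n4 ∧ x = 1 ∧ 1 = 1
So n5 = 1 as required.

x=1, y=0, z=0, w=1, u=1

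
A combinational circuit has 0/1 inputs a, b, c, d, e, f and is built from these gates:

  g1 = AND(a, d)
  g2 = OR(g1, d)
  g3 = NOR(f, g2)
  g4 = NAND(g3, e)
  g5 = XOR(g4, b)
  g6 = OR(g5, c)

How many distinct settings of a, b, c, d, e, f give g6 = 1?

48

g6 = OR(g5, c) must be 1, so at least one of g5, c is 1.
Enumerating the 64 input combinations, 48 give g6 = 1 and 16 give g6 = 0.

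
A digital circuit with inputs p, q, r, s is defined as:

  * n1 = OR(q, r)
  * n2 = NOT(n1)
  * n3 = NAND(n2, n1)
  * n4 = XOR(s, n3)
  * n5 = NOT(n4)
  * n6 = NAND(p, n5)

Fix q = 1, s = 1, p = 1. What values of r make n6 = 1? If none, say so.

With q = 1, s = 1, p = 1 fixed, none of the 2 settings of r give n6 = 1.
For example, with r=1:
n1 = OR(q, r) = OR(1, 1) = 1
n2 = NOT(n1) = NOT 1 = 0
n3 = NAND(n2, n1) = NAND(0, 1) = 1
n4 = XOR(s, n3) = XOR(1, 1) = 0
n5 = NOT(n4) = NOT 0 = 1
n6 = NAND(p, n5) = NAND(1, 1) = 0
giving n6 = 0 ≠ 1.

no solution exists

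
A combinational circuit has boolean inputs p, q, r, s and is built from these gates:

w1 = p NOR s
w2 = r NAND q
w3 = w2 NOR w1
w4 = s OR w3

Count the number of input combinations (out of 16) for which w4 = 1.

9

w4 = s OR w3 must be 1, so at least one of s, w3 is 1.
Enumerating the 16 input combinations, 9 give w4 = 1 and 7 give w4 = 0.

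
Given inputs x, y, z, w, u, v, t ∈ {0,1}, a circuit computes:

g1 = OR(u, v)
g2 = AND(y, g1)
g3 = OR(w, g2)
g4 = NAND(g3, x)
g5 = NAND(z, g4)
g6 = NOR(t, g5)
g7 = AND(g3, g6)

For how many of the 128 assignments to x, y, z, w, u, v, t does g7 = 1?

g7 = AND(g3, g6) must be 1, so both g3 = 1 and g6 = 1.
g3 = OR(w, g2) must be 1, so at least one of w, g2 is 1.
g6 = NOR(t, g5) must be 1, so both t = 0 and g5 = 0.
Enumerating the 128 input combinations, 11 give g7 = 1 and 117 give g7 = 0.

11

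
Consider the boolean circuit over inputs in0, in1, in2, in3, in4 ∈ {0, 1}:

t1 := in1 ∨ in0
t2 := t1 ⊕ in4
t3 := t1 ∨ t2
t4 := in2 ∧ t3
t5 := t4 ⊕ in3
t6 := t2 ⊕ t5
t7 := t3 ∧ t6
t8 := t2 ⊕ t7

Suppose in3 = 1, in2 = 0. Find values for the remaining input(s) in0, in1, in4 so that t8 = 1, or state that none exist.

t8 = t2 ⊕ t7 must be 1, so t2 and t7 differ.
Check with in3 = 1, in2 = 0 and in0=0, in1=1, in4=0:
t1 = in1 ∨ in0 = 1 ∨ 0 = 1
t2 = t1 ⊕ in4 = 1 ⊕ 0 = 1
t3 = t1 ∨ t2 = 1 ∨ 1 = 1
t4 = in2 ∧ t3 = 0 ∧ 1 = 0
t5 = t4 ⊕ in3 = 0 ⊕ 1 = 1
t6 = t2 ⊕ t5 = 1 ⊕ 1 = 0
t7 = t3 ∧ t6 = 1 ∧ 0 = 0
t8 = t2 ⊕ t7 = 1 ⊕ 0 = 1
So t8 = 1.

in0=0 in1=1 in4=0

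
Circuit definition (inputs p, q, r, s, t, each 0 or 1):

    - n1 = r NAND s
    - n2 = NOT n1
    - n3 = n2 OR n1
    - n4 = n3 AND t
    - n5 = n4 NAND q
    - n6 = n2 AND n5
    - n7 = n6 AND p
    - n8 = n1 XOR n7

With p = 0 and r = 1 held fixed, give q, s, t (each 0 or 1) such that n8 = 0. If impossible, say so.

n8 = n1 XOR n7 must be 0, so n1 and n7 are equal.
Check with p = 0 and r = 1 and q=1, s=1, t=1:
n1 = r NAND s = 1 NAND 1 = 0
n2 = NOT n1 = NOT 0 = 1
n3 = n2 OR n1 = 1 OR 0 = 1
n4 = n3 AND t = 1 AND 1 = 1
n5 = n4 NAND q = 1 NAND 1 = 0
n6 = n2 AND n5 = 1 AND 0 = 0
n7 = n6 AND p = 0 AND 0 = 0
n8 = n1 XOR n7 = 0 XOR 0 = 0
So n8 = 0.

q=1, s=1, t=1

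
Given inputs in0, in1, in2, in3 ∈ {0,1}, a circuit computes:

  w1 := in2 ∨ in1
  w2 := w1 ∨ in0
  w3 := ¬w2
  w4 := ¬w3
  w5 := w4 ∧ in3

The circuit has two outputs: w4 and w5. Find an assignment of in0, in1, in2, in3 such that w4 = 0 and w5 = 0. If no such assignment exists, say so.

in0=0, in1=0, in2=0, in3=1

Check with in0=0, in1=0, in2=0, in3=1:
w1 = in2 ∨ in1 = 0 ∨ 0 = 0
w2 = w1 ∨ in0 = 0 ∨ 0 = 0
w3 = ¬w2 = ¬0 = 1
w4 = ¬w3 = ¬1 = 0
w5 = w4 ∧ in3 = 0 ∧ 1 = 0
So w4 = 0 and w5 = 0.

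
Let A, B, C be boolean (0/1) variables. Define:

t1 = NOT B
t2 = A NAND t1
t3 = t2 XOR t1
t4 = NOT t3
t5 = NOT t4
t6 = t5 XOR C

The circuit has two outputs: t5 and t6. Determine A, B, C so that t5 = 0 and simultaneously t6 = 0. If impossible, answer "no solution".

Check with A=0, B=0, C=0:
t1 = NOT B = NOT 0 = 1
t2 = A NAND t1 = 0 NAND 1 = 1
t3 = t2 XOR t1 = 1 XOR 1 = 0
t4 = NOT t3 = NOT 0 = 1
t5 = NOT t4 = NOT 1 = 0
t6 = t5 XOR C = 0 XOR 0 = 0
So t5 = 0 and t6 = 0.

A=0, B=0, C=0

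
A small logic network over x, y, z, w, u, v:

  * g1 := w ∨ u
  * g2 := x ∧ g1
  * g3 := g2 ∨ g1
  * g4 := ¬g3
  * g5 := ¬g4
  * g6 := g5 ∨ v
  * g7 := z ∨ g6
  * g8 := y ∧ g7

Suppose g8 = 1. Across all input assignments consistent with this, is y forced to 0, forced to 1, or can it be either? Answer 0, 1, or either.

g8 = y ∧ g7 must be 1, so both y = 1 and g7 = 1.
Every assignment with g8 = 1 has y = 1; there are 30 such assignment(s).

1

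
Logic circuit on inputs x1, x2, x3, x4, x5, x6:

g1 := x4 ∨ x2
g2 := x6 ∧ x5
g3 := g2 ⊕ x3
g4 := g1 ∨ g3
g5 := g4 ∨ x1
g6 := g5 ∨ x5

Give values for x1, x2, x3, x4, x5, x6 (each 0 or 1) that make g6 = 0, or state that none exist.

x1=0, x2=0, x3=0, x4=0, x5=0, x6=1

Check with x1=0, x2=0, x3=0, x4=0, x5=0, x6=1:
g1 = x4 ∨ x2 = 0 ∨ 0 = 0
g2 = x6 ∧ x5 = 1 ∧ 0 = 0
g3 = g2 ⊕ x3 = 0 ⊕ 0 = 0
g4 = g1 ∨ g3 = 0 ∨ 0 = 0
g5 = g4 ∨ x1 = 0 ∨ 0 = 0
g6 = g5 ∨ x5 = 0 ∨ 0 = 0
So g6 = 0 as required.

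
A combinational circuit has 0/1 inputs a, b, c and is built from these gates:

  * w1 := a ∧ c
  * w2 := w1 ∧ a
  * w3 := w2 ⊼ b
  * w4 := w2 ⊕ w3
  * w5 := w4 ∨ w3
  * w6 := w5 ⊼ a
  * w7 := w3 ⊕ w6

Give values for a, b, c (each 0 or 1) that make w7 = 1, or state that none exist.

a=1, b=0, c=1

Check with a=1, b=0, c=1:
w1 = a ∧ c = 1 ∧ 1 = 1
w2 = w1 ∧ a = 1 ∧ 1 = 1
w3 = w2 ⊼ b = 1 ⊼ 0 = 1
w4 = w2 ⊕ w3 = 1 ⊕ 1 = 0
w5 = w4 ∨ w3 = 0 ∨ 1 = 1
w6 = w5 ⊼ a = 1 ⊼ 1 = 0
w7 = w3 ⊕ w6 = 1 ⊕ 0 = 1
So w7 = 1 as required.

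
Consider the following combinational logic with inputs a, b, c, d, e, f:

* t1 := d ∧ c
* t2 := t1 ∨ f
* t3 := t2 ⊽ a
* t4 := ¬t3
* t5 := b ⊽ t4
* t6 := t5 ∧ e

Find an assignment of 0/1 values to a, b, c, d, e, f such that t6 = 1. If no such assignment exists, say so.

a=0, b=0, c=0, d=1, e=1, f=0

t6 = t5 ∧ e must be 1, so both t5 = 1 and e = 1.
t5 = b ⊽ t4 must be 1, so both b = 0 and t4 = 0.
t4 = ¬t3 must be 0, so t3 = 1.
Check with a=0, b=0, c=0, d=1, e=1, f=0:
t1 = d ∧ c = 1 ∧ 0 = 0
t2 = t1 ∨ f = 0 ∨ 0 = 0
t3 = t2 ⊽ a = 0 ⊽ 0 = 1
t4 = ¬t3 = ¬1 = 0
t5 = b ⊽ t4 = 0 ⊽ 0 = 1
t6 = t5 ∧ e = 1 ∧ 1 = 1
So t6 = 1 as required.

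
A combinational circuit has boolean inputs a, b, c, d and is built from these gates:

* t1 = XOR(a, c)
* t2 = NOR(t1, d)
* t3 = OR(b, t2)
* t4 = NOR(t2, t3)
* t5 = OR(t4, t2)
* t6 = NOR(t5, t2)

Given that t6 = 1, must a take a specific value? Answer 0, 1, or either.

either

Both values of a occur among assignments with t6 = 1:
  a=0: a=0, b=1, c=0, d=1
  a=1: a=1, b=1, c=0, d=0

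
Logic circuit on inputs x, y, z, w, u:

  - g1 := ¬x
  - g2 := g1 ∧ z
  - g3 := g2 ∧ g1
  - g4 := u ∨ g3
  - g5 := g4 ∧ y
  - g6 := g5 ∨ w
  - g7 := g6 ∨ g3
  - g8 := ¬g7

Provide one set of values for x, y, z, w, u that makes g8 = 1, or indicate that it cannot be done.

Check with x=1, y=0, z=0, w=0, u=0:
g1 = ¬x = ¬1 = 0
g2 = g1 ∧ z = 0 ∧ 0 = 0
g3 = g2 ∧ g1 = 0 ∧ 0 = 0
g4 = u ∨ g3 = 0 ∨ 0 = 0
g5 = g4 ∧ y = 0 ∧ 0 = 0
g6 = g5 ∨ w = 0 ∨ 0 = 0
g7 = g6 ∨ g3 = 0 ∨ 0 = 0
g8 = ¬g7 = ¬0 = 1
So g8 = 1 as required.

x=1, y=0, z=0, w=0, u=0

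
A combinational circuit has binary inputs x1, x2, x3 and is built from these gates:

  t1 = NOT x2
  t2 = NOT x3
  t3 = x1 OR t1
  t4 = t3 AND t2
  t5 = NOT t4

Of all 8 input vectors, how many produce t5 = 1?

t5 = NOT t4 must be 1, so t4 = 0.
t4 = t3 AND t2 must be 0, so at least one of t3, t2 is 0.
Satisfying assignments:
  x1=0, x2=0, x3=1
  x1=0, x2=1, x3=0
  x1=0, x2=1, x3=1
  x1=1, x2=0, x3=1
  x1=1, x2=1, x3=1

5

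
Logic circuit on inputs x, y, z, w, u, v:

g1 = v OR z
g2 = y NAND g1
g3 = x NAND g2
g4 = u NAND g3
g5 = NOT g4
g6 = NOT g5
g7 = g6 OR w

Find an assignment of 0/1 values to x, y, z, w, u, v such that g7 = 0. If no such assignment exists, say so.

x=0 y=0 z=1 w=0 u=1 v=1

g7 = g6 OR w must be 0, so both g6 = 0 and w = 0.
Check with x=0 y=0 z=1 w=0 u=1 v=1:
g1 = v OR z = 1 OR 1 = 1
g2 = y NAND g1 = 0 NAND 1 = 1
g3 = x NAND g2 = 0 NAND 1 = 1
g4 = u NAND g3 = 1 NAND 1 = 0
g5 = NOT g4 = NOT 0 = 1
g6 = NOT g5 = NOT 1 = 0
g7 = g6 OR w = 0 OR 0 = 0
So g7 = 0 as required.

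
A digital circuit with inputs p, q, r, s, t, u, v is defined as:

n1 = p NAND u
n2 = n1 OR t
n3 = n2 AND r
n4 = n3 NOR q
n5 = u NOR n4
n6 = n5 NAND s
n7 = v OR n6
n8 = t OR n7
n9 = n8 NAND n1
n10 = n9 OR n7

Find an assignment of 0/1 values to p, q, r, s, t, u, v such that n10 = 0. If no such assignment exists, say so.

p=1, q=0, r=1, s=1, t=1, u=0, v=0

n10 = n9 OR n7 must be 0, so both n9 = 0 and n7 = 0.
Check with p=1, q=0, r=1, s=1, t=1, u=0, v=0:
n1 = p NAND u = 1 NAND 0 = 1
n2 = n1 OR t = 1 OR 1 = 1
n3 = n2 AND r = 1 AND 1 = 1
n4 = n3 NOR q = 1 NOR 0 = 0
n5 = u NOR n4 = 0 NOR 0 = 1
n6 = n5 NAND s = 1 NAND 1 = 0
n7 = v OR n6 = 0 OR 0 = 0
n8 = t OR n7 = 1 OR 0 = 1
n9 = n8 NAND n1 = 1 NAND 1 = 0
n10 = n9 OR n7 = 0 OR 0 = 0
So n10 = 0 as required.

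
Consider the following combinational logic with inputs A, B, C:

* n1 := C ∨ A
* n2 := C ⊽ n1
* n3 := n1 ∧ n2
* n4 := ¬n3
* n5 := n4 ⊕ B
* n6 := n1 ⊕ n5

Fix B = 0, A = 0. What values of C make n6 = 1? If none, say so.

C=0

Check with B = 0, A = 0 and C=0:
n1 = C ∨ A = 0 ∨ 0 = 0
n2 = C ⊽ n1 = 0 ⊽ 0 = 1
n3 = n1 ∧ n2 = 0 ∧ 1 = 0
n4 = ¬n3 = ¬0 = 1
n5 = n4 ⊕ B = 1 ⊕ 0 = 1
n6 = n1 ⊕ n5 = 0 ⊕ 1 = 1
So n6 = 1.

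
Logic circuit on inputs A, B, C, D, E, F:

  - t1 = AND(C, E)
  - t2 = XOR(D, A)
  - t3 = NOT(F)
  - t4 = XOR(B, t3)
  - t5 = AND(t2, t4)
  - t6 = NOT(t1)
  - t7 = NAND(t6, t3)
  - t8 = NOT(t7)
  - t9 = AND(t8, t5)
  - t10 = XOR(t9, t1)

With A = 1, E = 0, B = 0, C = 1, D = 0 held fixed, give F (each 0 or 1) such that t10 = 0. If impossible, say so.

t10 = XOR(t9, t1) must be 0, so t9 and t1 are equal.
Check with A = 1, E = 0, B = 0, C = 1, D = 0 and F=1:
t1 = AND(C, E) = AND(1, 0) = 0
t2 = XOR(D, A) = XOR(0, 1) = 1
t3 = NOT(F) = NOT 1 = 0
t4 = XOR(B, t3) = XOR(0, 0) = 0
t5 = AND(t2, t4) = AND(1, 0) = 0
t6 = NOT(t1) = NOT 0 = 1
t7 = NAND(t6, t3) = NAND(1, 0) = 1
t8 = NOT(t7) = NOT 1 = 0
t9 = AND(t8, t5) = AND(0, 0) = 0
t10 = XOR(t9, t1) = XOR(0, 0) = 0
So t10 = 0.

F=1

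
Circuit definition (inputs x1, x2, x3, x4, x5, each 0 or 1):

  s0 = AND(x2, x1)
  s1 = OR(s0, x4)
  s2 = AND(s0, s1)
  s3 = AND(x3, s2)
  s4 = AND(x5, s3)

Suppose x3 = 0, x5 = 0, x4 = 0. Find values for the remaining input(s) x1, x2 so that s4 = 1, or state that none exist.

With x3 = 0, x5 = 0, x4 = 0 fixed, none of the 4 settings of x1, x2 give s4 = 1.
For example, with x1=1, x2=0:
s0 = AND(x2, x1) = AND(0, 1) = 0
s1 = OR(s0, x4) = OR(0, 0) = 0
s2 = AND(s0, s1) = AND(0, 0) = 0
s3 = AND(x3, s2) = AND(0, 0) = 0
s4 = AND(x5, s3) = AND(0, 0) = 0
giving s4 = 0 ≠ 1.

no solution exists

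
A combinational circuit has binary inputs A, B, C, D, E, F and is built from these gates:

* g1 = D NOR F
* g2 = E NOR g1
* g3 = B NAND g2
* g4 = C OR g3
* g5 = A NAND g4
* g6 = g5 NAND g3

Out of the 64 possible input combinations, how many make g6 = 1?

g6 = g5 NAND g3 must be 1, so at least one of g5, g3 is 0.
Enumerating the 64 input combinations, 38 give g6 = 1 and 26 give g6 = 0.

38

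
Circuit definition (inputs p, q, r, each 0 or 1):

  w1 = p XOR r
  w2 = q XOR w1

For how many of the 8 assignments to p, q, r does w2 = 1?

4

w2 = q XOR w1 must be 1, so q and w1 differ.
Enumerating the 8 input combinations, 4 give w2 = 1 and 4 give w2 = 0.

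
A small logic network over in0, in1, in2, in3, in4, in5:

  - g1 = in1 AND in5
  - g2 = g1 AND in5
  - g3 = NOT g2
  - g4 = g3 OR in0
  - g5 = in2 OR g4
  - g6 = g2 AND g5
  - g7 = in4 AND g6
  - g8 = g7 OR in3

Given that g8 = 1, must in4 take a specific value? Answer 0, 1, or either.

either

Both values of in4 occur among assignments with g8 = 1:
  in4=0: in0=0, in1=0, in2=0, in3=1, in4=0, in5=0
  in4=1: in0=0, in1=0, in2=0, in3=1, in4=1, in5=0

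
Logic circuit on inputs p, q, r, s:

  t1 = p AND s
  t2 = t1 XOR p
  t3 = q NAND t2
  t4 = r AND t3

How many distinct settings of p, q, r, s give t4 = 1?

7

t4 = r AND t3 must be 1, so both r = 1 and t3 = 1.
t3 = q NAND t2 must be 1, so at least one of q, t2 is 0.
Enumerating the 16 input combinations, 7 give t4 = 1 and 9 give t4 = 0.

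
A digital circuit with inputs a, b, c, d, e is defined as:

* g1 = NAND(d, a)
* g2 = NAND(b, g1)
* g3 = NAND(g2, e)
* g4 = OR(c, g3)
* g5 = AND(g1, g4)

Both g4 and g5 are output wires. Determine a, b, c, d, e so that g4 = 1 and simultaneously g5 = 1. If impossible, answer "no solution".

a=0, b=0, c=1, d=1, e=0

Check with a=0, b=0, c=1, d=1, e=0:
g1 = NAND(d, a) = NAND(1, 0) = 1
g2 = NAND(b, g1) = NAND(0, 1) = 1
g3 = NAND(g2, e) = NAND(1, 0) = 1
g4 = OR(c, g3) = OR(1, 1) = 1
g5 = AND(g1, g4) = AND(1, 1) = 1
So g4 = 1 and g5 = 1.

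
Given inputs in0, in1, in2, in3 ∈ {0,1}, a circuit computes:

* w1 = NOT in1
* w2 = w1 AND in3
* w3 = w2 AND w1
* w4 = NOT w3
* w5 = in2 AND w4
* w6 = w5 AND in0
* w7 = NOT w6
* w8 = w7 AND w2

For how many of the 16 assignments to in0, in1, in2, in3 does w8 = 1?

4

w8 = w7 AND w2 must be 1, so both w7 = 1 and w2 = 1.
w7 = NOT w6 must be 1, so w6 = 0.
Enumerating the 16 input combinations, 4 give w8 = 1 and 12 give w8 = 0.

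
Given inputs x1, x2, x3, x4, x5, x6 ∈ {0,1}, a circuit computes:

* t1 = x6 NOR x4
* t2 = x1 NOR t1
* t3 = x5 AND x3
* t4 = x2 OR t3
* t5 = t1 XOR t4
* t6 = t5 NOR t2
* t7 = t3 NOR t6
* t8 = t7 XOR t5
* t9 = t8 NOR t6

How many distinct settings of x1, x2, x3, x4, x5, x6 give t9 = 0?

t9 = t8 NOR t6 must be 0, so at least one of t8, t6 is 1.
Enumerating the 64 input combinations, 40 give t9 = 0 and 24 give t9 = 1.

40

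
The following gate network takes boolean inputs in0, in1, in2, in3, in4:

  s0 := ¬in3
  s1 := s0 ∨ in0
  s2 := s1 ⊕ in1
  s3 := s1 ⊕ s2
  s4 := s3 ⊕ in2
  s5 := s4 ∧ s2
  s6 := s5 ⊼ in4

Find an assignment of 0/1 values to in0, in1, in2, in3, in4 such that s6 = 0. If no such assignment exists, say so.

in0=0, in1=0, in2=1, in3=0, in4=1

s6 = s5 ⊼ in4 must be 0, so both s5 = 1 and in4 = 1.
s5 = s4 ∧ s2 must be 1, so both s4 = 1 and s2 = 1.
Check with in0=0, in1=0, in2=1, in3=0, in4=1:
s0 = ¬in3 = ¬0 = 1
s1 = s0 ∨ in0 = 1 ∨ 0 = 1
s2 = s1 ⊕ in1 = 1 ⊕ 0 = 1
s3 = s1 ⊕ s2 = 1 ⊕ 1 = 0
s4 = s3 ⊕ in2 = 0 ⊕ 1 = 1
s5 = s4 ∧ s2 = 1 ∧ 1 = 1
s6 = s5 ⊼ in4 = 1 ⊼ 1 = 0
So s6 = 0 as required.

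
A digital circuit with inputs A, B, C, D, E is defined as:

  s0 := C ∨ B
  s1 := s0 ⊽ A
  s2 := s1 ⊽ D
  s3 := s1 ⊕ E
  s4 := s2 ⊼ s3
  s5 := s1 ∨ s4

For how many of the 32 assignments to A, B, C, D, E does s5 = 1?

s5 = s1 ∨ s4 must be 1, so at least one of s1, s4 is 1.
Enumerating the 32 input combinations, 25 give s5 = 1 and 7 give s5 = 0.

25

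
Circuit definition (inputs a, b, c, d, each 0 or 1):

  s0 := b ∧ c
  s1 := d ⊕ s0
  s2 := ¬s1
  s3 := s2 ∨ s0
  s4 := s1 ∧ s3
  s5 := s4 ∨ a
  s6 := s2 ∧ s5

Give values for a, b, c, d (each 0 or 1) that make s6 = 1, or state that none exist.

s6 = s2 ∧ s5 must be 1, so both s2 = 1 and s5 = 1.
s2 = ¬s1 must be 1, so s1 = 0.
s5 = s4 ∨ a must be 1, so at least one of s4, a is 1.
Check with a=1, b=0, c=0, d=0:
s0 = b ∧ c = 0 ∧ 0 = 0
s1 = d ⊕ s0 = 0 ⊕ 0 = 0
s2 = ¬s1 = ¬0 = 1
s3 = s2 ∨ s0 = 1 ∨ 0 = 1
s4 = s1 ∧ s3 = 0 ∧ 1 = 0
s5 = s4 ∨ a = 0 ∨ 1 = 1
s6 = s2 ∧ s5 = 1 ∧ 1 = 1
So s6 = 1 as required.

a=1, b=0, c=0, d=0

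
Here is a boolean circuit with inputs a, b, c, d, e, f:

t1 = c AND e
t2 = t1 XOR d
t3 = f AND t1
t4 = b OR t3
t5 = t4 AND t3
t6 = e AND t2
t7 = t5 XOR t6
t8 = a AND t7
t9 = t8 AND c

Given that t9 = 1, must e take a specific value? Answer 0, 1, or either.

1

t9 = t8 AND c must be 1, so both t8 = 1 and c = 1.
Every assignment with t9 = 1 has e = 1; there are 4 such assignment(s).
  a=1, b=0, c=1, d=0, e=1, f=0
  a=1, b=0, c=1, d=1, e=1, f=1
  a=1, b=1, c=1, d=0, e=1, f=0
  a=1, b=1, c=1, d=1, e=1, f=1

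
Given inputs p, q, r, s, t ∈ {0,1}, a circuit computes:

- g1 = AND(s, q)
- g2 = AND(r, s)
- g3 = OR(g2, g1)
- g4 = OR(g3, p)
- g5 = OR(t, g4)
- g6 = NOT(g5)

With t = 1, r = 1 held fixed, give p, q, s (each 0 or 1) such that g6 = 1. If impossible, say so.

With t = 1, r = 1 fixed, none of the 8 settings of p, q, s give g6 = 1.
For example, with p=0, q=1, s=1:
g1 = AND(s, q) = AND(1, 1) = 1
g2 = AND(r, s) = AND(1, 1) = 1
g3 = OR(g2, g1) = OR(1, 1) = 1
g4 = OR(g3, p) = OR(1, 0) = 1
g5 = OR(t, g4) = OR(1, 1) = 1
g6 = NOT(g5) = NOT 1 = 0
giving g6 = 0 ≠ 1.

no solution exists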